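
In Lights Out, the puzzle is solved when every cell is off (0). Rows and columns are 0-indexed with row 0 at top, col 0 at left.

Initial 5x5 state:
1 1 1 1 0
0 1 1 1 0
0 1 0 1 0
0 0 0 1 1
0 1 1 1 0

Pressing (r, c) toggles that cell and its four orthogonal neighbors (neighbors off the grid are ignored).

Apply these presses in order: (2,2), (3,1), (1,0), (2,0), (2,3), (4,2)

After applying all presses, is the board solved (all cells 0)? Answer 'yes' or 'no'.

After press 1 at (2,2):
1 1 1 1 0
0 1 0 1 0
0 0 1 0 0
0 0 1 1 1
0 1 1 1 0

After press 2 at (3,1):
1 1 1 1 0
0 1 0 1 0
0 1 1 0 0
1 1 0 1 1
0 0 1 1 0

After press 3 at (1,0):
0 1 1 1 0
1 0 0 1 0
1 1 1 0 0
1 1 0 1 1
0 0 1 1 0

After press 4 at (2,0):
0 1 1 1 0
0 0 0 1 0
0 0 1 0 0
0 1 0 1 1
0 0 1 1 0

After press 5 at (2,3):
0 1 1 1 0
0 0 0 0 0
0 0 0 1 1
0 1 0 0 1
0 0 1 1 0

After press 6 at (4,2):
0 1 1 1 0
0 0 0 0 0
0 0 0 1 1
0 1 1 0 1
0 1 0 0 0

Lights still on: 9

Answer: no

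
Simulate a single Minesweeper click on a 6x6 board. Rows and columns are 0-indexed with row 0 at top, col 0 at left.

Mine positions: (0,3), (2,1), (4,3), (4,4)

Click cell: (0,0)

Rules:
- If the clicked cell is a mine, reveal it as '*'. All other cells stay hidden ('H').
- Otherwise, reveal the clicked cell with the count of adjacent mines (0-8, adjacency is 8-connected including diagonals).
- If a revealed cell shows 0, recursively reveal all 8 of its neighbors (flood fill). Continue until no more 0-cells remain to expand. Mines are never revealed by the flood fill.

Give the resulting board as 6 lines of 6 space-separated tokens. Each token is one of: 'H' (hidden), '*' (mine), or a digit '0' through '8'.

0 0 1 H H H
1 1 2 H H H
H H H H H H
H H H H H H
H H H H H H
H H H H H H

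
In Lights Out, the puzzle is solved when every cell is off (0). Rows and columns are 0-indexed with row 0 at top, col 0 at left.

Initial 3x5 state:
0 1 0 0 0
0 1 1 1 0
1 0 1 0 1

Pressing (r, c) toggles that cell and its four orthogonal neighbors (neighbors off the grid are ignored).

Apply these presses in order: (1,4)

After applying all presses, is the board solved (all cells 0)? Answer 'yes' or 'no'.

Answer: no

Derivation:
After press 1 at (1,4):
0 1 0 0 1
0 1 1 0 1
1 0 1 0 0

Lights still on: 7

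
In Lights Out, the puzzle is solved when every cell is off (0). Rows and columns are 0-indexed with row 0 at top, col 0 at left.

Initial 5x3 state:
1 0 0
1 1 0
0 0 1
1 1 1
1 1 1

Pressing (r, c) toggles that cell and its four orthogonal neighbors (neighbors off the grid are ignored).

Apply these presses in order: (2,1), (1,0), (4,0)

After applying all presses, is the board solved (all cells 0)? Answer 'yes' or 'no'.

Answer: no

Derivation:
After press 1 at (2,1):
1 0 0
1 0 0
1 1 0
1 0 1
1 1 1

After press 2 at (1,0):
0 0 0
0 1 0
0 1 0
1 0 1
1 1 1

After press 3 at (4,0):
0 0 0
0 1 0
0 1 0
0 0 1
0 0 1

Lights still on: 4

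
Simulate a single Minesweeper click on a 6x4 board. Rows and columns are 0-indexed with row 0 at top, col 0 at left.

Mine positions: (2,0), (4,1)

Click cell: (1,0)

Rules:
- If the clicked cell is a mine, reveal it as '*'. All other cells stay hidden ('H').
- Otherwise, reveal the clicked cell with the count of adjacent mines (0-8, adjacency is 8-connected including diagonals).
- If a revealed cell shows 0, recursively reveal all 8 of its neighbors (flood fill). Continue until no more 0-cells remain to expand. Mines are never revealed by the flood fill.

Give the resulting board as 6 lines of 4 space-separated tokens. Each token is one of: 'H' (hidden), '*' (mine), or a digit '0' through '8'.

H H H H
1 H H H
H H H H
H H H H
H H H H
H H H H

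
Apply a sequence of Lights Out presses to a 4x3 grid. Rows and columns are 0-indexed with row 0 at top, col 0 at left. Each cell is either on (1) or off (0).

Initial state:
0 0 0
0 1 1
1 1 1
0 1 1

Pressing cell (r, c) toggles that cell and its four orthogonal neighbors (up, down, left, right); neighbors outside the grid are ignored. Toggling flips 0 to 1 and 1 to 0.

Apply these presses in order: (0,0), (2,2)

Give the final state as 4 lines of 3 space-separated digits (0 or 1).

Answer: 1 1 0
1 1 0
1 0 0
0 1 0

Derivation:
After press 1 at (0,0):
1 1 0
1 1 1
1 1 1
0 1 1

After press 2 at (2,2):
1 1 0
1 1 0
1 0 0
0 1 0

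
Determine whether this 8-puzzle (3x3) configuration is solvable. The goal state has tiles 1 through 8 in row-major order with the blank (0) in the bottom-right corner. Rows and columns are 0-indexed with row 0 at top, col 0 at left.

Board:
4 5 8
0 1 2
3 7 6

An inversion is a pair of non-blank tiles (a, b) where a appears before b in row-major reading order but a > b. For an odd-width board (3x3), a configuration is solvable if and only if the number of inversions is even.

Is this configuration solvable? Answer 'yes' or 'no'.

Inversions (pairs i<j in row-major order where tile[i] > tile[j] > 0): 12
12 is even, so the puzzle is solvable.

Answer: yes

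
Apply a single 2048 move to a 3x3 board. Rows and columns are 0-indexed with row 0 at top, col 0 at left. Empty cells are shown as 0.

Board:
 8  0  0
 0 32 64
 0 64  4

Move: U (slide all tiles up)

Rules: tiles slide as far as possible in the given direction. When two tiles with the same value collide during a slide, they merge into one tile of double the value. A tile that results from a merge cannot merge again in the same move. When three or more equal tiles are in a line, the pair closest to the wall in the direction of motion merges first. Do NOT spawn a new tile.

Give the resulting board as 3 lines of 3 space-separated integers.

Answer:  8 32 64
 0 64  4
 0  0  0

Derivation:
Slide up:
col 0: [8, 0, 0] -> [8, 0, 0]
col 1: [0, 32, 64] -> [32, 64, 0]
col 2: [0, 64, 4] -> [64, 4, 0]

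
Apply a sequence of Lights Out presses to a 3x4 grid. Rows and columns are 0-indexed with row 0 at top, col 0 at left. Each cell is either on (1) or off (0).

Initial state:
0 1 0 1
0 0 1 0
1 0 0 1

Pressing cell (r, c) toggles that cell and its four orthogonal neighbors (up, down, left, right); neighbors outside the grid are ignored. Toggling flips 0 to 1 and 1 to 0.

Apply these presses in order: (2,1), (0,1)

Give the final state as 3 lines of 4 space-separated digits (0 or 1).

Answer: 1 0 1 1
0 0 1 0
0 1 1 1

Derivation:
After press 1 at (2,1):
0 1 0 1
0 1 1 0
0 1 1 1

After press 2 at (0,1):
1 0 1 1
0 0 1 0
0 1 1 1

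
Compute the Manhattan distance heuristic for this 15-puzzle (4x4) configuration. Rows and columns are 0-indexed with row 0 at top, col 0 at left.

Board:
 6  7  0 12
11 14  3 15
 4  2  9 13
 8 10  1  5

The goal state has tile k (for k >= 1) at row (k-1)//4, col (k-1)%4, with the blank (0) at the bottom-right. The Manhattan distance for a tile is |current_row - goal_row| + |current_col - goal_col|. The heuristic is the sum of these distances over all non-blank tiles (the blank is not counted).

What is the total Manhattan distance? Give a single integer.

Answer: 44

Derivation:
Tile 6: (0,0)->(1,1) = 2
Tile 7: (0,1)->(1,2) = 2
Tile 12: (0,3)->(2,3) = 2
Tile 11: (1,0)->(2,2) = 3
Tile 14: (1,1)->(3,1) = 2
Tile 3: (1,2)->(0,2) = 1
Tile 15: (1,3)->(3,2) = 3
Tile 4: (2,0)->(0,3) = 5
Tile 2: (2,1)->(0,1) = 2
Tile 9: (2,2)->(2,0) = 2
Tile 13: (2,3)->(3,0) = 4
Tile 8: (3,0)->(1,3) = 5
Tile 10: (3,1)->(2,1) = 1
Tile 1: (3,2)->(0,0) = 5
Tile 5: (3,3)->(1,0) = 5
Sum: 2 + 2 + 2 + 3 + 2 + 1 + 3 + 5 + 2 + 2 + 4 + 5 + 1 + 5 + 5 = 44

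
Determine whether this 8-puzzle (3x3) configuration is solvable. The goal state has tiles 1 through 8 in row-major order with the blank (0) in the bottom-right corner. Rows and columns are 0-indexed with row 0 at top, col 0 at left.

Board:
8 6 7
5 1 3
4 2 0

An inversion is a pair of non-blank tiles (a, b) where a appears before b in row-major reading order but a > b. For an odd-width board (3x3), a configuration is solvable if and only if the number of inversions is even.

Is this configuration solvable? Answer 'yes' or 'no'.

Answer: no

Derivation:
Inversions (pairs i<j in row-major order where tile[i] > tile[j] > 0): 23
23 is odd, so the puzzle is not solvable.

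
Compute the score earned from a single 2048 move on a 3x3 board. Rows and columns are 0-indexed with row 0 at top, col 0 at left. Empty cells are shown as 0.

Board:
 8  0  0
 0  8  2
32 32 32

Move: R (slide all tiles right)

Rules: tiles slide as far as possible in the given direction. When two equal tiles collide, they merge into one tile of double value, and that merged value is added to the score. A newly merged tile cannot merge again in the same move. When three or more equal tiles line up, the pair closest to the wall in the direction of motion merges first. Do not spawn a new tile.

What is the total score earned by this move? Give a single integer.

Answer: 64

Derivation:
Slide right:
row 0: [8, 0, 0] -> [0, 0, 8]  score +0 (running 0)
row 1: [0, 8, 2] -> [0, 8, 2]  score +0 (running 0)
row 2: [32, 32, 32] -> [0, 32, 64]  score +64 (running 64)
Board after move:
 0  0  8
 0  8  2
 0 32 64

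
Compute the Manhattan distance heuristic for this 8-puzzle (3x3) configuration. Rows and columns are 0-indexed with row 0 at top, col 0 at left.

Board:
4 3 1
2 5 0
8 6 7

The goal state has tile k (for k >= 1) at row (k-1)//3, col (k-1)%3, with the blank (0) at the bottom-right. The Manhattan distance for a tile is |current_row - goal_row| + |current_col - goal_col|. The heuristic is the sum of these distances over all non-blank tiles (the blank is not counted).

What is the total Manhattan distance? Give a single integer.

Tile 4: at (0,0), goal (1,0), distance |0-1|+|0-0| = 1
Tile 3: at (0,1), goal (0,2), distance |0-0|+|1-2| = 1
Tile 1: at (0,2), goal (0,0), distance |0-0|+|2-0| = 2
Tile 2: at (1,0), goal (0,1), distance |1-0|+|0-1| = 2
Tile 5: at (1,1), goal (1,1), distance |1-1|+|1-1| = 0
Tile 8: at (2,0), goal (2,1), distance |2-2|+|0-1| = 1
Tile 6: at (2,1), goal (1,2), distance |2-1|+|1-2| = 2
Tile 7: at (2,2), goal (2,0), distance |2-2|+|2-0| = 2
Sum: 1 + 1 + 2 + 2 + 0 + 1 + 2 + 2 = 11

Answer: 11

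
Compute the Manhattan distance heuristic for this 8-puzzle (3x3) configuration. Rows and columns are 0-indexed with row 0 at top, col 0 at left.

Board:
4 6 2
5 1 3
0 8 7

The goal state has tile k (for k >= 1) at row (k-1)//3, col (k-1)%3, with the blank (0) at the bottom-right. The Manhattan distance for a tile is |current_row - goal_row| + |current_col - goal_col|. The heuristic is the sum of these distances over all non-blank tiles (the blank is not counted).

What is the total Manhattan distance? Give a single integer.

Tile 4: (0,0)->(1,0) = 1
Tile 6: (0,1)->(1,2) = 2
Tile 2: (0,2)->(0,1) = 1
Tile 5: (1,0)->(1,1) = 1
Tile 1: (1,1)->(0,0) = 2
Tile 3: (1,2)->(0,2) = 1
Tile 8: (2,1)->(2,1) = 0
Tile 7: (2,2)->(2,0) = 2
Sum: 1 + 2 + 1 + 1 + 2 + 1 + 0 + 2 = 10

Answer: 10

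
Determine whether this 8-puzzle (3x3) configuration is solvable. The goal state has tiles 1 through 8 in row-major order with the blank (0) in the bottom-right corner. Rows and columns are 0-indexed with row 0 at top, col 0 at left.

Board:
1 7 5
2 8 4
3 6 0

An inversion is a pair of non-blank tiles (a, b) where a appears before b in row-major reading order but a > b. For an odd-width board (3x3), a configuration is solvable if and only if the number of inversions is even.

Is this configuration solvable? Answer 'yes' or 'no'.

Inversions (pairs i<j in row-major order where tile[i] > tile[j] > 0): 12
12 is even, so the puzzle is solvable.

Answer: yes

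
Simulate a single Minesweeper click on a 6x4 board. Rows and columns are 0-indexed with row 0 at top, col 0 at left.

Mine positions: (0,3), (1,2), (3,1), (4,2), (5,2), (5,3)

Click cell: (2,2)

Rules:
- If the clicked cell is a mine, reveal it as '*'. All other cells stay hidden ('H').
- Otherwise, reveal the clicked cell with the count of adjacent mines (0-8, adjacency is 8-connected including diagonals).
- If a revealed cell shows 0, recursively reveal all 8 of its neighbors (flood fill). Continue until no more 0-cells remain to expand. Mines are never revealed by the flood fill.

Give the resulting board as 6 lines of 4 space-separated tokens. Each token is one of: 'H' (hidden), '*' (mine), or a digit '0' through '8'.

H H H H
H H H H
H H 2 H
H H H H
H H H H
H H H H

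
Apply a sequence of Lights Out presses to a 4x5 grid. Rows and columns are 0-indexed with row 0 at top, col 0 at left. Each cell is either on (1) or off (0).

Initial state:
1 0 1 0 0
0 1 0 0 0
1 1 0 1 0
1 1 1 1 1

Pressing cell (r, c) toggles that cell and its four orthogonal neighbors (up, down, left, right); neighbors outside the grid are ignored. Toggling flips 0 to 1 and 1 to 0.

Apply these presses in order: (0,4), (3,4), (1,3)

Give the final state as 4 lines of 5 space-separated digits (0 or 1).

After press 1 at (0,4):
1 0 1 1 1
0 1 0 0 1
1 1 0 1 0
1 1 1 1 1

After press 2 at (3,4):
1 0 1 1 1
0 1 0 0 1
1 1 0 1 1
1 1 1 0 0

After press 3 at (1,3):
1 0 1 0 1
0 1 1 1 0
1 1 0 0 1
1 1 1 0 0

Answer: 1 0 1 0 1
0 1 1 1 0
1 1 0 0 1
1 1 1 0 0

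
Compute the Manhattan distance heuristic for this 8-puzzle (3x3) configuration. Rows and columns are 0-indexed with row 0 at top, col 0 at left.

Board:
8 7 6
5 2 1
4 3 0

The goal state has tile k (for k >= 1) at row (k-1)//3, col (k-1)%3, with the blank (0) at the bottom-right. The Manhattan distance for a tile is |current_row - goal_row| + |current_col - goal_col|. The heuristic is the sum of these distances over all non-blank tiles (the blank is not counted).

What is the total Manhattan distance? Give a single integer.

Answer: 16

Derivation:
Tile 8: (0,0)->(2,1) = 3
Tile 7: (0,1)->(2,0) = 3
Tile 6: (0,2)->(1,2) = 1
Tile 5: (1,0)->(1,1) = 1
Tile 2: (1,1)->(0,1) = 1
Tile 1: (1,2)->(0,0) = 3
Tile 4: (2,0)->(1,0) = 1
Tile 3: (2,1)->(0,2) = 3
Sum: 3 + 3 + 1 + 1 + 1 + 3 + 1 + 3 = 16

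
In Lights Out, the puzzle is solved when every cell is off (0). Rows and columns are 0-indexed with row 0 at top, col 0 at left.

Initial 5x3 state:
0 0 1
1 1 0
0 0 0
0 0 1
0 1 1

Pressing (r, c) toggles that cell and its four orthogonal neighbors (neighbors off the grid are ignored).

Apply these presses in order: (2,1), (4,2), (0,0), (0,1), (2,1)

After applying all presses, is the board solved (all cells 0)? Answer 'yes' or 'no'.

Answer: yes

Derivation:
After press 1 at (2,1):
0 0 1
1 0 0
1 1 1
0 1 1
0 1 1

After press 2 at (4,2):
0 0 1
1 0 0
1 1 1
0 1 0
0 0 0

After press 3 at (0,0):
1 1 1
0 0 0
1 1 1
0 1 0
0 0 0

After press 4 at (0,1):
0 0 0
0 1 0
1 1 1
0 1 0
0 0 0

After press 5 at (2,1):
0 0 0
0 0 0
0 0 0
0 0 0
0 0 0

Lights still on: 0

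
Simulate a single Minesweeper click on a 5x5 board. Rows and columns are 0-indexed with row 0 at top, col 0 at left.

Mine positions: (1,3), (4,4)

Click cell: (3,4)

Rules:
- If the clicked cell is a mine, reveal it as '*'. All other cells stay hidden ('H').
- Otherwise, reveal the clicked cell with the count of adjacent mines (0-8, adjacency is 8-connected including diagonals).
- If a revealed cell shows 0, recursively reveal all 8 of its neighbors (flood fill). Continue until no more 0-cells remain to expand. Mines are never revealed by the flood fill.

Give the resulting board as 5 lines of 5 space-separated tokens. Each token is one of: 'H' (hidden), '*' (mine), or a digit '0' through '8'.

H H H H H
H H H H H
H H H H H
H H H H 1
H H H H H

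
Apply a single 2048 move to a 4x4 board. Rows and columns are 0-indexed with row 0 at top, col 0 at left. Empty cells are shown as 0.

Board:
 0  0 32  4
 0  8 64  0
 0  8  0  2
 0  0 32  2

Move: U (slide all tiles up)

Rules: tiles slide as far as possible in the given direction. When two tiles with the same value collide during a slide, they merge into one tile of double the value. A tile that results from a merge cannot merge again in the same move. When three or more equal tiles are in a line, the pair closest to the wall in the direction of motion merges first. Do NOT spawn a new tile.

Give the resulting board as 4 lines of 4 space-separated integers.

Answer:  0 16 32  4
 0  0 64  4
 0  0 32  0
 0  0  0  0

Derivation:
Slide up:
col 0: [0, 0, 0, 0] -> [0, 0, 0, 0]
col 1: [0, 8, 8, 0] -> [16, 0, 0, 0]
col 2: [32, 64, 0, 32] -> [32, 64, 32, 0]
col 3: [4, 0, 2, 2] -> [4, 4, 0, 0]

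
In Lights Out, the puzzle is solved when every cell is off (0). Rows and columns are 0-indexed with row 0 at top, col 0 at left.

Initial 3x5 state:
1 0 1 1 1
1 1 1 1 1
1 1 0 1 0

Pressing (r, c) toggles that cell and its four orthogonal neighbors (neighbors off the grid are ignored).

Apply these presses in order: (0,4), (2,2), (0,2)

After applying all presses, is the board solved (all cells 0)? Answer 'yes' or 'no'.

After press 1 at (0,4):
1 0 1 0 0
1 1 1 1 0
1 1 0 1 0

After press 2 at (2,2):
1 0 1 0 0
1 1 0 1 0
1 0 1 0 0

After press 3 at (0,2):
1 1 0 1 0
1 1 1 1 0
1 0 1 0 0

Lights still on: 9

Answer: no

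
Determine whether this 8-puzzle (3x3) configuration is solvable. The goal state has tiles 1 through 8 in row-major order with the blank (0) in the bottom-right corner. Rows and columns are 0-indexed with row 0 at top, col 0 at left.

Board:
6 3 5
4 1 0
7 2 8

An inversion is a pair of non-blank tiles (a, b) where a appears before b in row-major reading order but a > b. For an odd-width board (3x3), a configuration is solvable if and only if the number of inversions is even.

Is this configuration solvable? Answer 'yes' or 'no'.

Answer: no

Derivation:
Inversions (pairs i<j in row-major order where tile[i] > tile[j] > 0): 13
13 is odd, so the puzzle is not solvable.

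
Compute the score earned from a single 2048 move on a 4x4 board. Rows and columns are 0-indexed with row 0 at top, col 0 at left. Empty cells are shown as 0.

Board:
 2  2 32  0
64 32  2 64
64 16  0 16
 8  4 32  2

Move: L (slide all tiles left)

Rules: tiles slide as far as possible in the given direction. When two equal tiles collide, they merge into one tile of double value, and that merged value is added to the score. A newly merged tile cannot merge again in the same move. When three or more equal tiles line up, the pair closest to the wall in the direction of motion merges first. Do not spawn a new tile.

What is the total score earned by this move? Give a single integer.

Answer: 36

Derivation:
Slide left:
row 0: [2, 2, 32, 0] -> [4, 32, 0, 0]  score +4 (running 4)
row 1: [64, 32, 2, 64] -> [64, 32, 2, 64]  score +0 (running 4)
row 2: [64, 16, 0, 16] -> [64, 32, 0, 0]  score +32 (running 36)
row 3: [8, 4, 32, 2] -> [8, 4, 32, 2]  score +0 (running 36)
Board after move:
 4 32  0  0
64 32  2 64
64 32  0  0
 8  4 32  2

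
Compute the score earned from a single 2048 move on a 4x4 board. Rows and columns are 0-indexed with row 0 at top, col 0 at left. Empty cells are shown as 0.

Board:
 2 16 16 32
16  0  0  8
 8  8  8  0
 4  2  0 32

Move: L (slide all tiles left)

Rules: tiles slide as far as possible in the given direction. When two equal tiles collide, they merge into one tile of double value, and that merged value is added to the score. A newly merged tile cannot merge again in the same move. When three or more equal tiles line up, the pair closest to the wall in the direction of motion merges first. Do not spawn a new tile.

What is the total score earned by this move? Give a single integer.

Answer: 48

Derivation:
Slide left:
row 0: [2, 16, 16, 32] -> [2, 32, 32, 0]  score +32 (running 32)
row 1: [16, 0, 0, 8] -> [16, 8, 0, 0]  score +0 (running 32)
row 2: [8, 8, 8, 0] -> [16, 8, 0, 0]  score +16 (running 48)
row 3: [4, 2, 0, 32] -> [4, 2, 32, 0]  score +0 (running 48)
Board after move:
 2 32 32  0
16  8  0  0
16  8  0  0
 4  2 32  0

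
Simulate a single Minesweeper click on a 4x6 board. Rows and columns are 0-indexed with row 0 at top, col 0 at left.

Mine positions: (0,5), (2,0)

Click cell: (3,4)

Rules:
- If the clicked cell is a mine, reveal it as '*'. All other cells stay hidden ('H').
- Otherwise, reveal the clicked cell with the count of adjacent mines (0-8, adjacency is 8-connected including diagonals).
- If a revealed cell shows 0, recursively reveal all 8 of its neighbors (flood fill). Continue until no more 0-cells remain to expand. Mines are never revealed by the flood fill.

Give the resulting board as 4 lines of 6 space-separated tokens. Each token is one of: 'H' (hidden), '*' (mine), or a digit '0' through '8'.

0 0 0 0 1 H
1 1 0 0 1 1
H 1 0 0 0 0
H 1 0 0 0 0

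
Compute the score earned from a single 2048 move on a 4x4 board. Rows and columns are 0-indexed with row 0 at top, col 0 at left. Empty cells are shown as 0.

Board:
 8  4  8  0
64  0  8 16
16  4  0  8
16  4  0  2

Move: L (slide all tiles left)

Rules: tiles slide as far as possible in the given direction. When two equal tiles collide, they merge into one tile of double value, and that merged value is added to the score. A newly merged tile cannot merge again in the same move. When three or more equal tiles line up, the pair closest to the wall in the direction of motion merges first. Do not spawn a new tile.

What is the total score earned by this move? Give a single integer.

Answer: 0

Derivation:
Slide left:
row 0: [8, 4, 8, 0] -> [8, 4, 8, 0]  score +0 (running 0)
row 1: [64, 0, 8, 16] -> [64, 8, 16, 0]  score +0 (running 0)
row 2: [16, 4, 0, 8] -> [16, 4, 8, 0]  score +0 (running 0)
row 3: [16, 4, 0, 2] -> [16, 4, 2, 0]  score +0 (running 0)
Board after move:
 8  4  8  0
64  8 16  0
16  4  8  0
16  4  2  0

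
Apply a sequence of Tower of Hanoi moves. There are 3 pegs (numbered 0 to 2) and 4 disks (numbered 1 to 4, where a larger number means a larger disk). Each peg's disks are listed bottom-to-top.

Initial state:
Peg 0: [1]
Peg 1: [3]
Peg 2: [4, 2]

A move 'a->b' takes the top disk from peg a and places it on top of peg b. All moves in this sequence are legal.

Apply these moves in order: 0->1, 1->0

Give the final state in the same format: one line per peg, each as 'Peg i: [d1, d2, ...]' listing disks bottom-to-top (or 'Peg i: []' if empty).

Answer: Peg 0: [1]
Peg 1: [3]
Peg 2: [4, 2]

Derivation:
After move 1 (0->1):
Peg 0: []
Peg 1: [3, 1]
Peg 2: [4, 2]

After move 2 (1->0):
Peg 0: [1]
Peg 1: [3]
Peg 2: [4, 2]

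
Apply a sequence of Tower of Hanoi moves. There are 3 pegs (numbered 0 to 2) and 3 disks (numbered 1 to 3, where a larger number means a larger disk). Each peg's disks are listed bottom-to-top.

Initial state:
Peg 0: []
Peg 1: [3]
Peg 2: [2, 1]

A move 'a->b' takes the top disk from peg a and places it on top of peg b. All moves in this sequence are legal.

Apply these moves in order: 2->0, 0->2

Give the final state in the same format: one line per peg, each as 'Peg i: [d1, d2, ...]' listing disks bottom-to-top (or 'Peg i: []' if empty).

Answer: Peg 0: []
Peg 1: [3]
Peg 2: [2, 1]

Derivation:
After move 1 (2->0):
Peg 0: [1]
Peg 1: [3]
Peg 2: [2]

After move 2 (0->2):
Peg 0: []
Peg 1: [3]
Peg 2: [2, 1]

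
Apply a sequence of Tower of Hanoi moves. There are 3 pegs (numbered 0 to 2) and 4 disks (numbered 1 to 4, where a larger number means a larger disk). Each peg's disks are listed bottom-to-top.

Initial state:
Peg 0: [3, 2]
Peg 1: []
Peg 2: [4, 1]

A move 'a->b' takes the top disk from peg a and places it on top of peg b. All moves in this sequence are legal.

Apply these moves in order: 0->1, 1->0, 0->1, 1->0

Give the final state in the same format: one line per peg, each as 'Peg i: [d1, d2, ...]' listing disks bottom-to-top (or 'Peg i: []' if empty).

Answer: Peg 0: [3, 2]
Peg 1: []
Peg 2: [4, 1]

Derivation:
After move 1 (0->1):
Peg 0: [3]
Peg 1: [2]
Peg 2: [4, 1]

After move 2 (1->0):
Peg 0: [3, 2]
Peg 1: []
Peg 2: [4, 1]

After move 3 (0->1):
Peg 0: [3]
Peg 1: [2]
Peg 2: [4, 1]

After move 4 (1->0):
Peg 0: [3, 2]
Peg 1: []
Peg 2: [4, 1]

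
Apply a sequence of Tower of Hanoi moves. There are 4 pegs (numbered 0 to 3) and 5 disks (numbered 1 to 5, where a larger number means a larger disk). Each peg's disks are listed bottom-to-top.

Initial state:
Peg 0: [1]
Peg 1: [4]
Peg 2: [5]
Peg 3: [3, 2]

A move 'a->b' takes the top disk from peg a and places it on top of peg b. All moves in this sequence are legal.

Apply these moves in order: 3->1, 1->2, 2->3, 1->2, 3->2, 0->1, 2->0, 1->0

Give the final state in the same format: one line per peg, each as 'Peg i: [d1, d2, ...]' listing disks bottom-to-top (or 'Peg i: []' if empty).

After move 1 (3->1):
Peg 0: [1]
Peg 1: [4, 2]
Peg 2: [5]
Peg 3: [3]

After move 2 (1->2):
Peg 0: [1]
Peg 1: [4]
Peg 2: [5, 2]
Peg 3: [3]

After move 3 (2->3):
Peg 0: [1]
Peg 1: [4]
Peg 2: [5]
Peg 3: [3, 2]

After move 4 (1->2):
Peg 0: [1]
Peg 1: []
Peg 2: [5, 4]
Peg 3: [3, 2]

After move 5 (3->2):
Peg 0: [1]
Peg 1: []
Peg 2: [5, 4, 2]
Peg 3: [3]

After move 6 (0->1):
Peg 0: []
Peg 1: [1]
Peg 2: [5, 4, 2]
Peg 3: [3]

After move 7 (2->0):
Peg 0: [2]
Peg 1: [1]
Peg 2: [5, 4]
Peg 3: [3]

After move 8 (1->0):
Peg 0: [2, 1]
Peg 1: []
Peg 2: [5, 4]
Peg 3: [3]

Answer: Peg 0: [2, 1]
Peg 1: []
Peg 2: [5, 4]
Peg 3: [3]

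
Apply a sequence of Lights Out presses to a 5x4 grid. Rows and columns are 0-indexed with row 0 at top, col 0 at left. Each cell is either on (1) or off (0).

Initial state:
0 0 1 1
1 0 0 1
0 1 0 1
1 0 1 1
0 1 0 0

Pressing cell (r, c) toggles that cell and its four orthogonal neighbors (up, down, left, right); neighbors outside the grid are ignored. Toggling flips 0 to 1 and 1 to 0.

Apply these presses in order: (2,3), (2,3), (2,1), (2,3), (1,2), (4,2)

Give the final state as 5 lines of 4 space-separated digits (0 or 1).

After press 1 at (2,3):
0 0 1 1
1 0 0 0
0 1 1 0
1 0 1 0
0 1 0 0

After press 2 at (2,3):
0 0 1 1
1 0 0 1
0 1 0 1
1 0 1 1
0 1 0 0

After press 3 at (2,1):
0 0 1 1
1 1 0 1
1 0 1 1
1 1 1 1
0 1 0 0

After press 4 at (2,3):
0 0 1 1
1 1 0 0
1 0 0 0
1 1 1 0
0 1 0 0

After press 5 at (1,2):
0 0 0 1
1 0 1 1
1 0 1 0
1 1 1 0
0 1 0 0

After press 6 at (4,2):
0 0 0 1
1 0 1 1
1 0 1 0
1 1 0 0
0 0 1 1

Answer: 0 0 0 1
1 0 1 1
1 0 1 0
1 1 0 0
0 0 1 1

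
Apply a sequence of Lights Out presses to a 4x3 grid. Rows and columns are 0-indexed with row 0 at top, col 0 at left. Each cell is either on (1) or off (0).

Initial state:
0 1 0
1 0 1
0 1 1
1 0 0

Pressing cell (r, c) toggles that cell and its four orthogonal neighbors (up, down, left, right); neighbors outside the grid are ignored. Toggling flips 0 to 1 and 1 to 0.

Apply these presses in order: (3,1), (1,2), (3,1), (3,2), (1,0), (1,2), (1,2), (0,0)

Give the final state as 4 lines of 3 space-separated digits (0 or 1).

After press 1 at (3,1):
0 1 0
1 0 1
0 0 1
0 1 1

After press 2 at (1,2):
0 1 1
1 1 0
0 0 0
0 1 1

After press 3 at (3,1):
0 1 1
1 1 0
0 1 0
1 0 0

After press 4 at (3,2):
0 1 1
1 1 0
0 1 1
1 1 1

After press 5 at (1,0):
1 1 1
0 0 0
1 1 1
1 1 1

After press 6 at (1,2):
1 1 0
0 1 1
1 1 0
1 1 1

After press 7 at (1,2):
1 1 1
0 0 0
1 1 1
1 1 1

After press 8 at (0,0):
0 0 1
1 0 0
1 1 1
1 1 1

Answer: 0 0 1
1 0 0
1 1 1
1 1 1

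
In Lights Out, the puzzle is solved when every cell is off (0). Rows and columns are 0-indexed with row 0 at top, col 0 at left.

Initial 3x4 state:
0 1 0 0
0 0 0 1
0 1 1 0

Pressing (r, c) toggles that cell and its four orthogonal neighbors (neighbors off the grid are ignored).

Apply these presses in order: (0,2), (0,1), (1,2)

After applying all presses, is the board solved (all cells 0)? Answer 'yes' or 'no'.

Answer: no

Derivation:
After press 1 at (0,2):
0 0 1 1
0 0 1 1
0 1 1 0

After press 2 at (0,1):
1 1 0 1
0 1 1 1
0 1 1 0

After press 3 at (1,2):
1 1 1 1
0 0 0 0
0 1 0 0

Lights still on: 5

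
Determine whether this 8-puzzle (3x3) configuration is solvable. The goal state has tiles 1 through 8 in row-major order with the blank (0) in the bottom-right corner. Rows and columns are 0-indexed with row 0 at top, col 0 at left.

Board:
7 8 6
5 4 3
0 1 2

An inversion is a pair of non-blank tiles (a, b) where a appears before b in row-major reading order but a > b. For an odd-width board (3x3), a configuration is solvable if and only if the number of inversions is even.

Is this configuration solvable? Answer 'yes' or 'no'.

Inversions (pairs i<j in row-major order where tile[i] > tile[j] > 0): 26
26 is even, so the puzzle is solvable.

Answer: yes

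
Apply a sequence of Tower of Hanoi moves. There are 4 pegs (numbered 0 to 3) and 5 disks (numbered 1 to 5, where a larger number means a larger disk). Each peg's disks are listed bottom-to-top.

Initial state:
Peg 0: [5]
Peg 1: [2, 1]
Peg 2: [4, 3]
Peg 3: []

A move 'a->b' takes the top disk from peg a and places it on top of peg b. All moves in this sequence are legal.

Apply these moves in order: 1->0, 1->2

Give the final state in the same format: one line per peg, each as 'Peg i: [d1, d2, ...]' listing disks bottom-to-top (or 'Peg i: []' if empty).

After move 1 (1->0):
Peg 0: [5, 1]
Peg 1: [2]
Peg 2: [4, 3]
Peg 3: []

After move 2 (1->2):
Peg 0: [5, 1]
Peg 1: []
Peg 2: [4, 3, 2]
Peg 3: []

Answer: Peg 0: [5, 1]
Peg 1: []
Peg 2: [4, 3, 2]
Peg 3: []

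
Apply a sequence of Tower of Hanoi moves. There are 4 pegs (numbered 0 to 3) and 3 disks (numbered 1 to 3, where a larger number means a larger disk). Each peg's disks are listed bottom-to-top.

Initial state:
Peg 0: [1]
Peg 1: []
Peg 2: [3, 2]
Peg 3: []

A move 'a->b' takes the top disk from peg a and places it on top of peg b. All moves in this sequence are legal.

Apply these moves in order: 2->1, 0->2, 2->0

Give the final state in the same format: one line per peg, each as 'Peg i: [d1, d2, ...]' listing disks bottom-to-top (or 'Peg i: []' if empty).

Answer: Peg 0: [1]
Peg 1: [2]
Peg 2: [3]
Peg 3: []

Derivation:
After move 1 (2->1):
Peg 0: [1]
Peg 1: [2]
Peg 2: [3]
Peg 3: []

After move 2 (0->2):
Peg 0: []
Peg 1: [2]
Peg 2: [3, 1]
Peg 3: []

After move 3 (2->0):
Peg 0: [1]
Peg 1: [2]
Peg 2: [3]
Peg 3: []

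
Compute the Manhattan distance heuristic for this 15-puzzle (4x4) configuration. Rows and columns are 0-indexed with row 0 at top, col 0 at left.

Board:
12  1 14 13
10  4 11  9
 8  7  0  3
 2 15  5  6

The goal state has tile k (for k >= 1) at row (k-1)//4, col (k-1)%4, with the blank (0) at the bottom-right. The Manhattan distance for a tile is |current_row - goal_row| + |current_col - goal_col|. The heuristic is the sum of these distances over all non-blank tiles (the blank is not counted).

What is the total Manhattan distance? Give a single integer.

Answer: 48

Derivation:
Tile 12: (0,0)->(2,3) = 5
Tile 1: (0,1)->(0,0) = 1
Tile 14: (0,2)->(3,1) = 4
Tile 13: (0,3)->(3,0) = 6
Tile 10: (1,0)->(2,1) = 2
Tile 4: (1,1)->(0,3) = 3
Tile 11: (1,2)->(2,2) = 1
Tile 9: (1,3)->(2,0) = 4
Tile 8: (2,0)->(1,3) = 4
Tile 7: (2,1)->(1,2) = 2
Tile 3: (2,3)->(0,2) = 3
Tile 2: (3,0)->(0,1) = 4
Tile 15: (3,1)->(3,2) = 1
Tile 5: (3,2)->(1,0) = 4
Tile 6: (3,3)->(1,1) = 4
Sum: 5 + 1 + 4 + 6 + 2 + 3 + 1 + 4 + 4 + 2 + 3 + 4 + 1 + 4 + 4 = 48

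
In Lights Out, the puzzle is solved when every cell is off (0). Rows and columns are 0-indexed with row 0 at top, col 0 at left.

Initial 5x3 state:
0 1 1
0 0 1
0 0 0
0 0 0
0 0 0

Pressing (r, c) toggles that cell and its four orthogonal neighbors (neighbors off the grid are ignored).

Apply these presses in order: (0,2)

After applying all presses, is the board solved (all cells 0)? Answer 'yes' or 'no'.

Answer: yes

Derivation:
After press 1 at (0,2):
0 0 0
0 0 0
0 0 0
0 0 0
0 0 0

Lights still on: 0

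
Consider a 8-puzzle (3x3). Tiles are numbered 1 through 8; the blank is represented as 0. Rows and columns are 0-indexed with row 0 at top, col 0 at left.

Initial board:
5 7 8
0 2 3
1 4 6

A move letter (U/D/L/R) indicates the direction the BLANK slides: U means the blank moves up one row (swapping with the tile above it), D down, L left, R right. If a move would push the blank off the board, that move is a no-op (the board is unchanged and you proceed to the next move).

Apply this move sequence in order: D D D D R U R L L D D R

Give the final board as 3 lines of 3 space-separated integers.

Answer: 5 7 8
4 1 3
2 0 6

Derivation:
After move 1 (D):
5 7 8
1 2 3
0 4 6

After move 2 (D):
5 7 8
1 2 3
0 4 6

After move 3 (D):
5 7 8
1 2 3
0 4 6

After move 4 (D):
5 7 8
1 2 3
0 4 6

After move 5 (R):
5 7 8
1 2 3
4 0 6

After move 6 (U):
5 7 8
1 0 3
4 2 6

After move 7 (R):
5 7 8
1 3 0
4 2 6

After move 8 (L):
5 7 8
1 0 3
4 2 6

After move 9 (L):
5 7 8
0 1 3
4 2 6

After move 10 (D):
5 7 8
4 1 3
0 2 6

After move 11 (D):
5 7 8
4 1 3
0 2 6

After move 12 (R):
5 7 8
4 1 3
2 0 6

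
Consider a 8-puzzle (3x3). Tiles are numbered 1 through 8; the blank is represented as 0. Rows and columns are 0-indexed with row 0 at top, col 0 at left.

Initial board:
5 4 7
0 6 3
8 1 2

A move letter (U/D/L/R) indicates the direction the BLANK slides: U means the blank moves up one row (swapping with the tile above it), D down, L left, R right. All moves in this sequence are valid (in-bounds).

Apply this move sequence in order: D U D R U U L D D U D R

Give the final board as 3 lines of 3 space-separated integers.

After move 1 (D):
5 4 7
8 6 3
0 1 2

After move 2 (U):
5 4 7
0 6 3
8 1 2

After move 3 (D):
5 4 7
8 6 3
0 1 2

After move 4 (R):
5 4 7
8 6 3
1 0 2

After move 5 (U):
5 4 7
8 0 3
1 6 2

After move 6 (U):
5 0 7
8 4 3
1 6 2

After move 7 (L):
0 5 7
8 4 3
1 6 2

After move 8 (D):
8 5 7
0 4 3
1 6 2

After move 9 (D):
8 5 7
1 4 3
0 6 2

After move 10 (U):
8 5 7
0 4 3
1 6 2

After move 11 (D):
8 5 7
1 4 3
0 6 2

After move 12 (R):
8 5 7
1 4 3
6 0 2

Answer: 8 5 7
1 4 3
6 0 2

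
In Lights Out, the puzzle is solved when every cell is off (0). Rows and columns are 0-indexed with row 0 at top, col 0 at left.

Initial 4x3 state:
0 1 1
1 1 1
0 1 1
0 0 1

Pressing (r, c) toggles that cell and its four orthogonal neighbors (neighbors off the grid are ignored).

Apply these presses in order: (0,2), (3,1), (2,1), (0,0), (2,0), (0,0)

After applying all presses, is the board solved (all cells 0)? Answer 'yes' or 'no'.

Answer: yes

Derivation:
After press 1 at (0,2):
0 0 0
1 1 0
0 1 1
0 0 1

After press 2 at (3,1):
0 0 0
1 1 0
0 0 1
1 1 0

After press 3 at (2,1):
0 0 0
1 0 0
1 1 0
1 0 0

After press 4 at (0,0):
1 1 0
0 0 0
1 1 0
1 0 0

After press 5 at (2,0):
1 1 0
1 0 0
0 0 0
0 0 0

After press 6 at (0,0):
0 0 0
0 0 0
0 0 0
0 0 0

Lights still on: 0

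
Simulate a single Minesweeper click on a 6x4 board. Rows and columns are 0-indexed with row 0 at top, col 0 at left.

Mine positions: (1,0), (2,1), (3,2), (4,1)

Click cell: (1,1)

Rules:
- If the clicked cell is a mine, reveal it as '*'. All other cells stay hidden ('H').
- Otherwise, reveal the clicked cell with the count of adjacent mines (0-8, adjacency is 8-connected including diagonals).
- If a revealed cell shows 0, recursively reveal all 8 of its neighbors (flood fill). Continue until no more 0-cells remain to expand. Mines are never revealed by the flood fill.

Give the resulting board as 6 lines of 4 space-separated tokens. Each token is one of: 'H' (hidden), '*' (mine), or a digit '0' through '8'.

H H H H
H 2 H H
H H H H
H H H H
H H H H
H H H H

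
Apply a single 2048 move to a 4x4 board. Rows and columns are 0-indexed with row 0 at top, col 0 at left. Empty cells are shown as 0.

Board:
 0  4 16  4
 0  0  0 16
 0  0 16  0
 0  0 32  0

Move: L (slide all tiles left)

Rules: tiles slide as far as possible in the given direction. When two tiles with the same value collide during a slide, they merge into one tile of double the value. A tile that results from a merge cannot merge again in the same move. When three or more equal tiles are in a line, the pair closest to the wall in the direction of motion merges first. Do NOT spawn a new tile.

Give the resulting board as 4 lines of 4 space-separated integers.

Slide left:
row 0: [0, 4, 16, 4] -> [4, 16, 4, 0]
row 1: [0, 0, 0, 16] -> [16, 0, 0, 0]
row 2: [0, 0, 16, 0] -> [16, 0, 0, 0]
row 3: [0, 0, 32, 0] -> [32, 0, 0, 0]

Answer:  4 16  4  0
16  0  0  0
16  0  0  0
32  0  0  0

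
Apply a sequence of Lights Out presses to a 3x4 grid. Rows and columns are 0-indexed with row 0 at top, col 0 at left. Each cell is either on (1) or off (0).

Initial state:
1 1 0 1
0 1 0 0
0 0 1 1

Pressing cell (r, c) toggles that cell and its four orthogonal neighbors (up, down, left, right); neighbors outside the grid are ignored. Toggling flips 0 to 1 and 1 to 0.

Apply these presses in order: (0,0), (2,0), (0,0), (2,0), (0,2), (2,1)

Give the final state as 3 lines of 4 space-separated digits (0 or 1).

After press 1 at (0,0):
0 0 0 1
1 1 0 0
0 0 1 1

After press 2 at (2,0):
0 0 0 1
0 1 0 0
1 1 1 1

After press 3 at (0,0):
1 1 0 1
1 1 0 0
1 1 1 1

After press 4 at (2,0):
1 1 0 1
0 1 0 0
0 0 1 1

After press 5 at (0,2):
1 0 1 0
0 1 1 0
0 0 1 1

After press 6 at (2,1):
1 0 1 0
0 0 1 0
1 1 0 1

Answer: 1 0 1 0
0 0 1 0
1 1 0 1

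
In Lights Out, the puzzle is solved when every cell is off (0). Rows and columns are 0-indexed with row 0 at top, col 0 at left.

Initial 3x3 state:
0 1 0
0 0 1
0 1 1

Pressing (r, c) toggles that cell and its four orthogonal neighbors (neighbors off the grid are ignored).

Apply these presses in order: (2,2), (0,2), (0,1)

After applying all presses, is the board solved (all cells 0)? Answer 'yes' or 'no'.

Answer: no

Derivation:
After press 1 at (2,2):
0 1 0
0 0 0
0 0 0

After press 2 at (0,2):
0 0 1
0 0 1
0 0 0

After press 3 at (0,1):
1 1 0
0 1 1
0 0 0

Lights still on: 4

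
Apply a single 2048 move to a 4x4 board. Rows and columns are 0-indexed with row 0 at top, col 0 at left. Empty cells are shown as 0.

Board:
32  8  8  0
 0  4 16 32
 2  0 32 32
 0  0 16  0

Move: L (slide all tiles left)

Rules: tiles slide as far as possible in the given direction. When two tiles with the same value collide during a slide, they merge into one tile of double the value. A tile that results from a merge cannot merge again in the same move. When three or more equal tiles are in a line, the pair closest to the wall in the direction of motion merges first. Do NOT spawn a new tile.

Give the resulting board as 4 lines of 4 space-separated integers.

Slide left:
row 0: [32, 8, 8, 0] -> [32, 16, 0, 0]
row 1: [0, 4, 16, 32] -> [4, 16, 32, 0]
row 2: [2, 0, 32, 32] -> [2, 64, 0, 0]
row 3: [0, 0, 16, 0] -> [16, 0, 0, 0]

Answer: 32 16  0  0
 4 16 32  0
 2 64  0  0
16  0  0  0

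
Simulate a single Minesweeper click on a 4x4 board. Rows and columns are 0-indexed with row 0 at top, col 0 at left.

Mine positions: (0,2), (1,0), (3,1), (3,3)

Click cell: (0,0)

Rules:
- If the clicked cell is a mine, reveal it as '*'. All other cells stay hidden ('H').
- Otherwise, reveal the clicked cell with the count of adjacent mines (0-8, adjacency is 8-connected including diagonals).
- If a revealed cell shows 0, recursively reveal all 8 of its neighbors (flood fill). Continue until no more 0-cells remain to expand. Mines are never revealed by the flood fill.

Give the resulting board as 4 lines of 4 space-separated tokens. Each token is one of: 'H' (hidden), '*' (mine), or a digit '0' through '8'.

1 H H H
H H H H
H H H H
H H H H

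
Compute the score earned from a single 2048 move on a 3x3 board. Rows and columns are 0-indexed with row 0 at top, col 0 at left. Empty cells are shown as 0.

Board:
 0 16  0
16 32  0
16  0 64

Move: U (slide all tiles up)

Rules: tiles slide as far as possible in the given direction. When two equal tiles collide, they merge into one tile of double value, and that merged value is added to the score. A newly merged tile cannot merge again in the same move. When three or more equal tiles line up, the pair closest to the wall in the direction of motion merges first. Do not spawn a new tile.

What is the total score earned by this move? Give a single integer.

Slide up:
col 0: [0, 16, 16] -> [32, 0, 0]  score +32 (running 32)
col 1: [16, 32, 0] -> [16, 32, 0]  score +0 (running 32)
col 2: [0, 0, 64] -> [64, 0, 0]  score +0 (running 32)
Board after move:
32 16 64
 0 32  0
 0  0  0

Answer: 32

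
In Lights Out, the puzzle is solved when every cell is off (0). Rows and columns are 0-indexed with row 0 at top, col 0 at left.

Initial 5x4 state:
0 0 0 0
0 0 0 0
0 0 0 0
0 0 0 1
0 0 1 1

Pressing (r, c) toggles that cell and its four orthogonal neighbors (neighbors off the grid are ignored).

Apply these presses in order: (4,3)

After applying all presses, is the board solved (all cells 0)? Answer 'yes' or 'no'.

After press 1 at (4,3):
0 0 0 0
0 0 0 0
0 0 0 0
0 0 0 0
0 0 0 0

Lights still on: 0

Answer: yes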